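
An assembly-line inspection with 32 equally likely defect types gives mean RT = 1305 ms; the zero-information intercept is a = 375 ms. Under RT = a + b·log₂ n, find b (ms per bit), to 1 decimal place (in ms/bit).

186.0 ms/bit

log₂(32) = 5 bits.
b = (RT − a)/log₂ n = (1305 − 375) / 5 = 186.000 ms/bit.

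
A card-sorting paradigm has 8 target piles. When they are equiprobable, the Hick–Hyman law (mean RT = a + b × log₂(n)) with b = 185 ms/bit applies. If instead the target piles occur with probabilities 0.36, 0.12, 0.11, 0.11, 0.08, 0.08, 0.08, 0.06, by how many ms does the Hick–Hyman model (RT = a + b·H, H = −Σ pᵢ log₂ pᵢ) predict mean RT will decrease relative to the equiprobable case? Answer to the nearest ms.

Equiprobable entropy H₀ = log₂ 8 = 3.0000 bits.
Skewed entropy H = −Σ pᵢ log₂ pᵢ = 2.7163 bits.
ΔRT = b·(H₀ − H) = 185 × 0.2837 = 52.48 ms.

52 ms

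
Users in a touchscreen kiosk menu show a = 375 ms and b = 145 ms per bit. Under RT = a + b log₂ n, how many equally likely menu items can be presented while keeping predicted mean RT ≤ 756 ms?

145·log₂ n ≤ 756 − 375 = 381, giving log₂ n ≤ 2.6276 and n ≤ 6.180. The largest whole number is 6.

6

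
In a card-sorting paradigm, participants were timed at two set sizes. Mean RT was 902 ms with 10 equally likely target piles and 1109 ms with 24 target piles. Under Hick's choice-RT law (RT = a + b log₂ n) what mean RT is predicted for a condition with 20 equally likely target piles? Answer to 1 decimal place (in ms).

1065.9 ms

With log₂ n on the abscissa the relation is linear; from the two conditions:
  b = (1109 − 902) / (log₂ 24 − log₂ 10) = 207 / (4.5850 − 3.3219) = 163.891 ms/bit
  a = 902 − 163.891 × 3.3219 = 357.566 ms
Then RT(20) = 357.566 + 163.891 × log₂ 20 = 357.566 + 163.891 × 4.3219 ≈ 1065.891 ms.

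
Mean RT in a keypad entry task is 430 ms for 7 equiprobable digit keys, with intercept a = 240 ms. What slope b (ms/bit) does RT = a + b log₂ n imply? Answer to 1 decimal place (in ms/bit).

7 alternatives carry log₂ 7 = 2.8074 bits; the choice cost is 430 − 240 = 190 ms, so b = 190/2.8074 = 67.679 ms/bit.

67.7 ms/bit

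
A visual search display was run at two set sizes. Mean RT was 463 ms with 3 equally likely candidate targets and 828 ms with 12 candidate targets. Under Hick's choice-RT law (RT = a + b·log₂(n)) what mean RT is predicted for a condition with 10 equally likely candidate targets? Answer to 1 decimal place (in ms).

780.0 ms

Fit slope and intercept:
  b = (828 − 463) / (log₂ 12 − log₂ 3) = 365 / (3.5850 − 1.5850) = 182.500 ms/bit
  a = 463 − 182.500 × 1.5850 = 173.744 ms
Then RT(10) = 173.744 + 182.500 × log₂ 10 = 173.744 + 182.500 × 3.3219 ≈ 779.996 ms.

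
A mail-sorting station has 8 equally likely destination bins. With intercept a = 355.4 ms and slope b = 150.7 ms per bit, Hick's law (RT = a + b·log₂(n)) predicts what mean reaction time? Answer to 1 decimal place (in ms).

log₂(8) = 3 bits, so RT = 355.4 + 150.7 × 3 ≈ 807.500 ms.

807.5 ms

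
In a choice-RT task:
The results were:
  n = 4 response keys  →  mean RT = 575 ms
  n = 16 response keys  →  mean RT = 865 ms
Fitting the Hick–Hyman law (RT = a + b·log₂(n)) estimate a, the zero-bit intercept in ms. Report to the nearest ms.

285 ms

The slope on a log₂ axis is (865 − 575) / (4 − 2) = 145 ms/bit.
Intercept: a = 575 − 145·log₂(4) = 285.000 ms.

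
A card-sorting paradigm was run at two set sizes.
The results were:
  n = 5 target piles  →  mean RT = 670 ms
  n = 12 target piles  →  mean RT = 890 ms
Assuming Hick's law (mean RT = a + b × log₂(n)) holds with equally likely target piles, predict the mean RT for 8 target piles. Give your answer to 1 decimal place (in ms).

788.1 ms

Solve the two-equation system in a and b:
  b = (890 − 670) / (log₂ 12 − log₂ 5) = 220 / (3.5850 − 2.3219) = 174.184 ms/bit
  a = 670 − 174.184 × 2.3219 = 265.558 ms
Then RT(8) = 265.558 + 174.184 × log₂ 8 = 265.558 + 174.184 × 3 ≈ 788.109 ms.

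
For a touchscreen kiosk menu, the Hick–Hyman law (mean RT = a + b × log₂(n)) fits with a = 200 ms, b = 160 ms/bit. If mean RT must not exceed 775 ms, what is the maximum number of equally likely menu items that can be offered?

12

160·log₂ n ≤ 775 − 200 = 575, giving log₂ n ≤ 3.5938 and n ≤ 12.073. The largest whole number is 12.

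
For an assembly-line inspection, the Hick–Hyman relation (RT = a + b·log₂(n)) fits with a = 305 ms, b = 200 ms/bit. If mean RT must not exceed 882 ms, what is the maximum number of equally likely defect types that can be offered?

Set 305 + 200·log₂ n ≤ 882 → log₂ n ≤ (882 − 305)/200 = 2.8850.
So n ≤ 2^2.8850 = 7.387; the largest integer n is 7.

7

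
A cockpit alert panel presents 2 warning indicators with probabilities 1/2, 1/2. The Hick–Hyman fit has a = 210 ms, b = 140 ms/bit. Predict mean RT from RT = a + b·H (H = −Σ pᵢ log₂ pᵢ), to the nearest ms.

Each term −pᵢ log₂ pᵢ: 0.5·1 + 0.5·1; summed, H = 1.000 bits.
Mean RT = a + bH = 210 + 140·1.000 = 350.00 ms.

350 ms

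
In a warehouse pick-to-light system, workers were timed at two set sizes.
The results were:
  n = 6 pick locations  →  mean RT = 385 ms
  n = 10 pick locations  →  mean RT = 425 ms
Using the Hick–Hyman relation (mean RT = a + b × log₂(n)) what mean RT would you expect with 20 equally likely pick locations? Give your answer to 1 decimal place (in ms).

With log₂ n on the abscissa the relation is linear; from the two conditions:
  b = (425 − 385) / (log₂ 10 − log₂ 6) = 40 / (3.3219 − 2.5850) = 54.277 ms/bit
  a = 385 − 54.277 × 2.5850 = 244.697 ms
Then RT(20) = 244.697 + 54.277 × log₂ 20 = 244.697 + 54.277 × 4.3219 ≈ 479.277 ms.

479.3 ms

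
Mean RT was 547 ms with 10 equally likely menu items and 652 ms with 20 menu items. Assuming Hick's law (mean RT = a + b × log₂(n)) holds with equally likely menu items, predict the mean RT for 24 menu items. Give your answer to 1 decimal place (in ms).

679.6 ms

Solve the two-equation system in a and b:
  b = (652 − 547) / (log₂ 20 − log₂ 10) = 105 / (4.3219 − 3.3219) = 105.000 ms/bit
  a = 547 − 105.000 × 3.3219 = 198.198 ms
Then RT(24) = 198.198 + 105.000 × log₂ 24 = 198.198 + 105.000 × 4.5850 ≈ 679.619 ms.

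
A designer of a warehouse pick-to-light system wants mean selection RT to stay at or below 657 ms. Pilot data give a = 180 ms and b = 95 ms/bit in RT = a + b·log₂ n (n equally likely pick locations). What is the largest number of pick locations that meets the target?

Set 180 + 95·log₂ n ≤ 657 → log₂ n ≤ (657 − 180)/95 = 5.0211.
So n ≤ 2^5.0211 = 32.470; the largest integer n is 32.

32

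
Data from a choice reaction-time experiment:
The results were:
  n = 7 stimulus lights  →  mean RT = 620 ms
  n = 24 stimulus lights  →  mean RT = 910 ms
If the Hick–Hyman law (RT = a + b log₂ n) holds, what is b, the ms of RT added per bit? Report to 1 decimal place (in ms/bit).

The slope on a log₂ axis is (910 − 620) / (4.5850 − 2.8074) = 163.141 ms/bit.

163.1 ms/bit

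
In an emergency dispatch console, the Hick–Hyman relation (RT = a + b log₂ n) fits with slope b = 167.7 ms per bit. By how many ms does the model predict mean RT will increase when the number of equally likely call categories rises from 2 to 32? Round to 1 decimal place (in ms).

The intercept a cancels: ΔRT = b·(log₂ n₂ − log₂ n₁) = b·log₂(n₂/n₁).
log₂(32) − log₂(2) = log₂(32/2) = log₂(16) = 4.
ΔRT = 167.7 × 4.0000 = 670.800 ms.

670.8 ms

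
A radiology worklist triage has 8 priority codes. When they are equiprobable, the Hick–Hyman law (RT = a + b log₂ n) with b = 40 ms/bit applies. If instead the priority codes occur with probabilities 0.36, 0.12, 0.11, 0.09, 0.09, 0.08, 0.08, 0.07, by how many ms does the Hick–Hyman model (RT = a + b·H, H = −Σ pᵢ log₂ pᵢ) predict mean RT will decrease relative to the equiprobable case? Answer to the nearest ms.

11 ms

Equiprobable entropy H₀ = log₂ 8 = 3.0000 bits.
Skewed entropy H = −Σ pᵢ log₂ pᵢ = 2.7248 bits.
ΔRT = b·(H₀ − H) = 40 × 0.2752 = 11.01 ms.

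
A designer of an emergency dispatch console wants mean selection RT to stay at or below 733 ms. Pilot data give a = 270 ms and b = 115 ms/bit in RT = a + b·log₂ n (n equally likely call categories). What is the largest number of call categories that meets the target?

16

Set 270 + 115·log₂ n ≤ 733 → log₂ n ≤ (733 − 270)/115 = 4.0261.
So n ≤ 2^4.0261 = 16.292; the largest integer n is 16.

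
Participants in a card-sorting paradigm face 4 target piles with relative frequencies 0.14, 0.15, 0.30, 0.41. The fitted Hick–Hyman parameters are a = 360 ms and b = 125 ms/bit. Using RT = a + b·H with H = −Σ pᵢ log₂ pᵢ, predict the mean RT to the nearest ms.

592 ms

Entropy contributions −pᵢ log₂ pᵢ: 0.3971, 0.4105, 0.5211, 0.5274; sum H = 1.8561 bits.
RT = a + bH = 360 + 125·1.8561 = 592.02 ms.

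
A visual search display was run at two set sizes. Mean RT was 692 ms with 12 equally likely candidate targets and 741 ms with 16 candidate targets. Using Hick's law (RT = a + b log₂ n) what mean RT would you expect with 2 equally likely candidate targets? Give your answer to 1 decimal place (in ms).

386.8 ms

With log₂ n on the abscissa the relation is linear; from the two conditions:
  b = (741 − 692) / (log₂ 16 − log₂ 12) = 49 / (4 − 3.5850) = 118.062 ms/bit
  a = 692 − 118.062 × 3.5850 = 268.754 ms
Then RT(2) = 268.754 + 118.062 × log₂ 2 = 268.754 + 118.062 × 1 ≈ 386.815 ms.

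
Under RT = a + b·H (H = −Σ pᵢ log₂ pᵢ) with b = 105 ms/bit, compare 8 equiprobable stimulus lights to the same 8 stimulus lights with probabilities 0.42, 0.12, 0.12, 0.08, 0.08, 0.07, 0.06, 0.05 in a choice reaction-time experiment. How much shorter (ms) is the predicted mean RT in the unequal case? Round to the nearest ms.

The RT saving is b·ΔH. Equiprobable H₀ = log₂(8) = 3.0000 bits; with the given probabilities H = 2.5710 bits.
b·(H₀ − H) = 105 × (3.0000 − 2.5710) = 45.05 ms.

45 ms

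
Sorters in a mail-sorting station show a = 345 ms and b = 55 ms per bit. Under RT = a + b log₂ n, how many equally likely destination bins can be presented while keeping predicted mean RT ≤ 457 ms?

4

Set 345 + 55·log₂ n ≤ 457 → log₂ n ≤ (457 − 345)/55 = 2.0364.
So n ≤ 2^2.0364 = 4.102; the largest integer n is 4.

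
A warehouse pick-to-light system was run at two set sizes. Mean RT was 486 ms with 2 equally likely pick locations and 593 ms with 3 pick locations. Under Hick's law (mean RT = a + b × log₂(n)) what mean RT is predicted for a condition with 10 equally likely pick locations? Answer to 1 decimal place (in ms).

Fit slope and intercept:
  b = (593 − 486) / (log₂ 3 − log₂ 2) = 107 / (1.5850 − 1) = 182.918 ms/bit
  a = 486 − 182.918 × 1 = 303.082 ms
Then RT(10) = 303.082 + 182.918 × log₂ 10 = 303.082 + 182.918 × 3.3219 ≈ 910.722 ms.

910.7 ms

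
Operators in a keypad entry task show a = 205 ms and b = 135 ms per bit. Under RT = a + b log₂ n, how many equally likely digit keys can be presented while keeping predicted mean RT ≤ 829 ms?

24

135·log₂ n ≤ 829 − 205 = 624, giving log₂ n ≤ 4.6222 and n ≤ 24.628. The largest whole number is 24.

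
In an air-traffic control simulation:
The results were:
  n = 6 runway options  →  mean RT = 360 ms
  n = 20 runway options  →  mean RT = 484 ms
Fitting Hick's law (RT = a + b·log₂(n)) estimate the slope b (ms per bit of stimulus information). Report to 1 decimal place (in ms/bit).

71.4 ms/bit

The slope on a log₂ axis is (484 − 360) / (4.3219 − 2.5850) = 71.389 ms/bit.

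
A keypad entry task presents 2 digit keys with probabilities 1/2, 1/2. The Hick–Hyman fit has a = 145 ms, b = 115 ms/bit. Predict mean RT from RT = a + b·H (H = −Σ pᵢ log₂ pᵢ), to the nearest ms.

260 ms

H = −Σ pᵢ log₂ pᵢ = 0.5·1 + 0.5·1 = 1.000 bits.
RT = 145 + 115 × 1.000 = 260.00 ms.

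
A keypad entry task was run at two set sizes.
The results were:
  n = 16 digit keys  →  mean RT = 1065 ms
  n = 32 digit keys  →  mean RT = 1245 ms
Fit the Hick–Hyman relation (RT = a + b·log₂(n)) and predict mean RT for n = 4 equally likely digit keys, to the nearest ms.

Fit slope and intercept:
  b = (1245 − 1065) / (log₂ 32 − log₂ 16) = 180 / (5 − 4) = 180 ms/bit
  a = 1065 − 180 × 4 = 345 ms
Then RT(4) = 345 + 180 × log₂ 4 = 345 + 180 × 2 ≈ 705.000 ms.

705 ms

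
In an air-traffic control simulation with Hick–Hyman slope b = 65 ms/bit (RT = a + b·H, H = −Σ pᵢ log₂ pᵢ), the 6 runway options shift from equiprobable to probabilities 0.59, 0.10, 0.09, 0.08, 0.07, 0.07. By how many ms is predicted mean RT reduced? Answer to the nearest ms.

Equiprobable entropy H₀ = log₂ 6 = 2.5850 bits.
Skewed entropy H = −Σ pᵢ log₂ pᵢ = 1.9226 bits.
ΔRT = b·(H₀ − H) = 65 × 0.6624 = 43.05 ms.

43 ms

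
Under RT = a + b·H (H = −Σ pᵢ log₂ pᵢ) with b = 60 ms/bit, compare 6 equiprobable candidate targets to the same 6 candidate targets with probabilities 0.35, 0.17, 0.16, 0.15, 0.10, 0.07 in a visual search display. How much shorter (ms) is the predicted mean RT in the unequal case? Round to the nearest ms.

11 ms

Equiprobable entropy H₀ = log₂ 6 = 2.5850 bits.
Skewed entropy H = −Σ pᵢ log₂ pᵢ = 2.3990 bits.
ΔRT = b·(H₀ − H) = 60 × 0.1860 = 11.16 ms.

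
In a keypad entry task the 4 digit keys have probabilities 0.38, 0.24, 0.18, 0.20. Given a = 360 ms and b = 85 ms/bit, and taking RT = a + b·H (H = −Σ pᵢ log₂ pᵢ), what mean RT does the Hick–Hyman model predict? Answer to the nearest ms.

Entropy contributions −pᵢ log₂ pᵢ: 0.5305, 0.4941, 0.4453, 0.4644; sum H = 1.9343 bits.
RT = a + bH = 360 + 85·1.9343 = 524.41 ms.

524 ms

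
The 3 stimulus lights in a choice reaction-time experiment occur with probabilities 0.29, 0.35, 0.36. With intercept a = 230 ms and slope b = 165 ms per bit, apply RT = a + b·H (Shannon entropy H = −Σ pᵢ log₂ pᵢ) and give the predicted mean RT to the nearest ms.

490 ms

Entropy contributions −pᵢ log₂ pᵢ: 0.5179, 0.5301, 0.5306; sum H = 1.5786 bits.
RT = a + bH = 230 + 165·1.5786 = 490.47 ms.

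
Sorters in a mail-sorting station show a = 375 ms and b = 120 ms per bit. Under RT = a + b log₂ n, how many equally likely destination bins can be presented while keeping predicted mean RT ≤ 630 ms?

4

120·log₂ n ≤ 630 − 375 = 255, giving log₂ n ≤ 2.1250 and n ≤ 4.362. The largest whole number is 4.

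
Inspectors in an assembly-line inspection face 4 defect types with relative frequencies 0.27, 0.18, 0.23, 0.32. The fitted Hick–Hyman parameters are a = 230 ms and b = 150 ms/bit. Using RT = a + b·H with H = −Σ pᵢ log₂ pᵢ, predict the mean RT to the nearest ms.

525 ms

Entropy contributions −pᵢ log₂ pᵢ: 0.5100, 0.4453, 0.4877, 0.5260; sum H = 1.9690 bits.
RT = a + bH = 230 + 150·1.9690 = 525.35 ms.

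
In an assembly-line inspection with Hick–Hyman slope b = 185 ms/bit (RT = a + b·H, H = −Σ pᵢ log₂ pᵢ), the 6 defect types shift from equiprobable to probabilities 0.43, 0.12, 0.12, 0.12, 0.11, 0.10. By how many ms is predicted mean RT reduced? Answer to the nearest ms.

The RT saving is b·ΔH. Equiprobable H₀ = log₂(6) = 2.5850 bits; with the given probabilities H = 2.3072 bits.
b·(H₀ − H) = 185 × (2.5850 − 2.3072) = 51.38 ms.

51 ms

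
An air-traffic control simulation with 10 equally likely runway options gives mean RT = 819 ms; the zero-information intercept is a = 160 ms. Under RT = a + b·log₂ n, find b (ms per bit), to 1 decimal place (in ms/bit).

log₂(10) = 3.3219 bits.
b = (RT − a)/log₂ n = (819 − 160) / 3.3219 = 198.379 ms/bit.

198.4 ms/bit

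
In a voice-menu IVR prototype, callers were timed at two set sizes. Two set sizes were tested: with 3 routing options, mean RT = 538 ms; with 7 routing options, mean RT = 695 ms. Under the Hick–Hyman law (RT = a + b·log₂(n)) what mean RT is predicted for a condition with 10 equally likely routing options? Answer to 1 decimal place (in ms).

RT is linear in log₂ n, so two points fix the line:
  b = (695 − 538) / (log₂ 7 − log₂ 3) = 157 / (2.8074 − 1.5850) = 128.437 ms/bit
  a = 538 − 128.437 × 1.5850 = 334.433 ms
Then RT(10) = 334.433 + 128.437 × log₂ 10 = 334.433 + 128.437 × 3.3219 ≈ 761.090 ms.

761.1 ms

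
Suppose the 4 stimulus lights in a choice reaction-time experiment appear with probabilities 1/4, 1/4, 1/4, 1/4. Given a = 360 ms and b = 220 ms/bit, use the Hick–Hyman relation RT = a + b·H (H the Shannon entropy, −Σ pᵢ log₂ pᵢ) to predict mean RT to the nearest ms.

800 ms

H = −Σ pᵢ log₂ pᵢ = 0.25·2 + 0.25·2 + 0.25·2 + 0.25·2 = 2.000 bits.
RT = 360 + 220 × 2.000 = 800.00 ms.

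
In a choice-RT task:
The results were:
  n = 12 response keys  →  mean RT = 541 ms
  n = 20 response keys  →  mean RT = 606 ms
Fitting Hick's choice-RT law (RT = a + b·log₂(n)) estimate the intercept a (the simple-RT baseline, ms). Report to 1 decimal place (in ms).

Slope: b = (606 − 541) / (log₂ 20 − log₂ 12) = 65/0.7370 = 88.200 ms/bit.
a = RT₁ − b·log₂ n₁ = 541 − 88.200 × 3.5850 = 224.808 ms.

224.8 ms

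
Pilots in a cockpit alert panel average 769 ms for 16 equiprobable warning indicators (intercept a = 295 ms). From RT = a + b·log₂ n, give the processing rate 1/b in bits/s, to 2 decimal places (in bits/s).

Choice component = 769 − 295 = 474 ms over log₂(16) = 4 bits.
b = 474 / 4 = 118.500 ms/bit, so 1/b = 8.439 bits/s.

8.44 bits/s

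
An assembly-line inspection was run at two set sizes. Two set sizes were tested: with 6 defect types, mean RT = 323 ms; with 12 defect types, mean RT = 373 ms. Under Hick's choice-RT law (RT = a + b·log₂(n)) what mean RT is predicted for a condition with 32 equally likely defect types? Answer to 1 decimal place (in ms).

443.8 ms

With log₂ n on the abscissa the relation is linear; from the two conditions:
  b = (373 − 323) / (log₂ 12 − log₂ 6) = 50 / (3.5850 − 2.5850) = 50.000 ms/bit
  a = 323 − 50.000 × 2.5850 = 193.752 ms
Then RT(32) = 193.752 + 50.000 × log₂ 32 = 193.752 + 50.000 × 5 ≈ 443.752 ms.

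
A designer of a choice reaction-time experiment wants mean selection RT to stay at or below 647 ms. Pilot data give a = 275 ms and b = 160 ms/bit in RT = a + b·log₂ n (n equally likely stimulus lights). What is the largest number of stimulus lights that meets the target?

5

Set 275 + 160·log₂ n ≤ 647 → log₂ n ≤ (647 − 275)/160 = 2.3250.
So n ≤ 2^2.3250 = 5.011; the largest integer n is 5.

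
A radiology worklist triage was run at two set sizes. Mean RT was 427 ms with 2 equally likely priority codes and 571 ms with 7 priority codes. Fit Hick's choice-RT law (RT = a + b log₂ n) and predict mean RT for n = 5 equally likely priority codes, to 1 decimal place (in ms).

Solve the two-equation system in a and b:
  b = (571 − 427) / (log₂ 7 − log₂ 2) = 144 / (2.8074 − 1) = 79.674 ms/bit
  a = 427 − 79.674 × 1 = 347.326 ms
Then RT(5) = 347.326 + 79.674 × log₂ 5 = 347.326 + 79.674 × 2.3219 ≈ 532.324 ms.

532.3 ms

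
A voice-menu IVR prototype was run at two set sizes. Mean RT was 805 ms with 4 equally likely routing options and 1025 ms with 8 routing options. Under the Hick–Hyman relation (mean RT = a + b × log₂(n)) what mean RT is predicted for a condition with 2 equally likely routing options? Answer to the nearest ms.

585 ms

Solve the two-equation system in a and b:
  b = (1025 − 805) / (log₂ 8 − log₂ 4) = 220 / (3 − 2) = 220 ms/bit
  a = 805 − 220 × 2 = 365 ms
Then RT(2) = 365 + 220 × log₂ 2 = 365 + 220 × 1 ≈ 585.000 ms.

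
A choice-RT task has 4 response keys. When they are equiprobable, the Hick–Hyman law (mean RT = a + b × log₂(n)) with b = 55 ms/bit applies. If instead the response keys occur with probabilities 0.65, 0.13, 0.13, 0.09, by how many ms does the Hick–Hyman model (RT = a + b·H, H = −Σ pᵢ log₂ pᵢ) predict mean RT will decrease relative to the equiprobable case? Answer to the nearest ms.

Equiprobable entropy H₀ = log₂ 4 = 2.0000 bits.
Skewed entropy H = −Σ pᵢ log₂ pᵢ = 1.4819 bits.
ΔRT = b·(H₀ − H) = 55 × 0.5181 = 28.49 ms.

28 ms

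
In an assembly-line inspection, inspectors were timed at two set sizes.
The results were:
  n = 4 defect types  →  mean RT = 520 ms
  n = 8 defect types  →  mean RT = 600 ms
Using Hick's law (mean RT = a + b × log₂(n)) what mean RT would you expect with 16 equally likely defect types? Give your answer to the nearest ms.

680 ms

With log₂ n on the abscissa the relation is linear; from the two conditions:
  b = (600 − 520) / (log₂ 8 − log₂ 4) = 80 / (3 − 2) = 80 ms/bit
  a = 520 − 80 × 2 = 360 ms
Then RT(16) = 360 + 80 × log₂ 16 = 360 + 80 × 4 ≈ 680.000 ms.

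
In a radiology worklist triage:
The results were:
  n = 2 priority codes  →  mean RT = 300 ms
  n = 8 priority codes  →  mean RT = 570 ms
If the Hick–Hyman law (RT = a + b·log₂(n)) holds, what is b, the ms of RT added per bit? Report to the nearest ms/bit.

Slope: b = (570 − 300) / (log₂ 8 − log₂ 2) = 270/2.0000 = 135 ms/bit.

135 ms/bit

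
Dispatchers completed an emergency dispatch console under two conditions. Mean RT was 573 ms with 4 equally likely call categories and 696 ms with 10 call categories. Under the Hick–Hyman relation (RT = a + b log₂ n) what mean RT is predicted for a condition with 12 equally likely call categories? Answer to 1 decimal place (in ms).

RT is linear in log₂ n, so two points fix the line:
  b = (696 − 573) / (log₂ 10 − log₂ 4) = 123 / (3.3219 − 2) = 93.046 ms/bit
  a = 573 − 93.046 × 2 = 386.908 ms
Then RT(12) = 386.908 + 93.046 × log₂ 12 = 386.908 + 93.046 × 3.5850 ≈ 720.474 ms.

720.5 ms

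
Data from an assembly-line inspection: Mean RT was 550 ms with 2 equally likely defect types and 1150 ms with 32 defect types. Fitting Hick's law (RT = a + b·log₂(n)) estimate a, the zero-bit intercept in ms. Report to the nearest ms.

b = (RT₂ − RT₁)/(log₂ n₂ − log₂ n₁) = (1150 − 550)/(5 − 1) = 150 ms/bit.
a = RT₁ − b·log₂ n₁ = 550 − 150 × 1 = 400.000 ms.

400 ms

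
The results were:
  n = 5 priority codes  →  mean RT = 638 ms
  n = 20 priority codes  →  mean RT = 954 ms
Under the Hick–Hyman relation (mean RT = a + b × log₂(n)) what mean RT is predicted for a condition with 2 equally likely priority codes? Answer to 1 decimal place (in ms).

429.1 ms

Solve the two-equation system in a and b:
  b = (954 − 638) / (log₂ 20 − log₂ 5) = 316 / (4.3219 − 2.3219) = 158.000 ms/bit
  a = 638 − 158.000 × 2.3219 = 271.135 ms
Then RT(2) = 271.135 + 158.000 × log₂ 2 = 271.135 + 158.000 × 1 ≈ 429.135 ms.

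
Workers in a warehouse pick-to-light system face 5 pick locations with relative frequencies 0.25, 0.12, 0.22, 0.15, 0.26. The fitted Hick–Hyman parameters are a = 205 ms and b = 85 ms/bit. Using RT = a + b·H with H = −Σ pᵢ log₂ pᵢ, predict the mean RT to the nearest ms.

H = 0.25·log₂(1/0.25) + 0.12·log₂(1/0.12) + 0.22·log₂(1/0.22) + 0.15·log₂(1/0.15) + 0.26·log₂(1/0.26) = 2.2635 bits.
RT = 205 + 85 × 2.2635 = 397.40 ms.

397 ms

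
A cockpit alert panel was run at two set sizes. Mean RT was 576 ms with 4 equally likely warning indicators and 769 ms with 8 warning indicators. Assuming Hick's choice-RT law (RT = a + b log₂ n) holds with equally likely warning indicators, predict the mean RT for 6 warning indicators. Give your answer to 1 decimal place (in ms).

688.9 ms

With log₂ n on the abscissa the relation is linear; from the two conditions:
  b = (769 − 576) / (log₂ 8 − log₂ 4) = 193 / (3 − 2) = 193.000 ms/bit
  a = 576 − 193.000 × 2 = 190.000 ms
Then RT(6) = 190.000 + 193.000 × log₂ 6 = 190.000 + 193.000 × 2.5850 ≈ 688.898 ms.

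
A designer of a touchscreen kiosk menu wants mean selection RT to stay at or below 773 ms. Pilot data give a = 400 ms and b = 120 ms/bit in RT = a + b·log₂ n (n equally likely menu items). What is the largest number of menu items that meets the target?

8

Set 400 + 120·log₂ n ≤ 773 → log₂ n ≤ (773 − 400)/120 = 3.1083.
So n ≤ 2^3.1083 = 8.624; the largest integer n is 8.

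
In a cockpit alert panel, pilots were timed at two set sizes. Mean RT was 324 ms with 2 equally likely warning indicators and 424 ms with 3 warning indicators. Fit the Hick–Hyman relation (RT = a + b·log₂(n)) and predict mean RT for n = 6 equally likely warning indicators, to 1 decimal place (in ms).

With log₂ n on the abscissa the relation is linear; from the two conditions:
  b = (424 − 324) / (log₂ 3 − log₂ 2) = 100 / (1.5850 − 1) = 170.951 ms/bit
  a = 324 − 170.951 × 1 = 153.049 ms
Then RT(6) = 153.049 + 170.951 × log₂ 6 = 153.049 + 170.951 × 2.5850 ≈ 594.951 ms.

595.0 ms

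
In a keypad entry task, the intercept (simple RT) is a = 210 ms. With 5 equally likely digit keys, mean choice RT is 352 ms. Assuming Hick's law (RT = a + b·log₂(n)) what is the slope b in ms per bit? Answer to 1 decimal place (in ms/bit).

log₂(5) = 2.3219 bits.
b = (RT − a)/log₂ n = (352 − 210) / 2.3219 = 61.156 ms/bit.

61.2 ms/bit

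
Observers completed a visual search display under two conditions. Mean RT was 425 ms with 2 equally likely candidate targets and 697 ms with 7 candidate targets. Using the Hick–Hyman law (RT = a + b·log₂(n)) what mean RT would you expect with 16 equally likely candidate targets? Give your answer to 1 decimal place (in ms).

Solve the two-equation system in a and b:
  b = (697 − 425) / (log₂ 7 − log₂ 2) = 272 / (2.8074 − 1) = 150.496 ms/bit
  a = 425 − 150.496 × 1 = 274.504 ms
Then RT(16) = 274.504 + 150.496 × log₂ 16 = 274.504 + 150.496 × 4 ≈ 876.489 ms.

876.5 ms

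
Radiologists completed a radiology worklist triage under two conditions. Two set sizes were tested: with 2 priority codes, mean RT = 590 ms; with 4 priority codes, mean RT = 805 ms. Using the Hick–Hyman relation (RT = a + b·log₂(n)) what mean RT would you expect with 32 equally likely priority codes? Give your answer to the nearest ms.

1450 ms

Solve the two-equation system in a and b:
  b = (805 − 590) / (log₂ 4 − log₂ 2) = 215 / (2 − 1) = 215 ms/bit
  a = 590 − 215 × 1 = 375 ms
Then RT(32) = 375 + 215 × log₂ 32 = 375 + 215 × 5 ≈ 1450.000 ms.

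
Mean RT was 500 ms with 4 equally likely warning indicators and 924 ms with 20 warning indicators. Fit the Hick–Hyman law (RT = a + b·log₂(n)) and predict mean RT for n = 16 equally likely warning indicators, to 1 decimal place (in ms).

Fit slope and intercept:
  b = (924 − 500) / (log₂ 20 − log₂ 4) = 424 / (4.3219 − 2) = 182.607 ms/bit
  a = 500 − 182.607 × 2 = 134.786 ms
Then RT(16) = 134.786 + 182.607 × log₂ 16 = 134.786 + 182.607 × 4 ≈ 865.214 ms.

865.2 ms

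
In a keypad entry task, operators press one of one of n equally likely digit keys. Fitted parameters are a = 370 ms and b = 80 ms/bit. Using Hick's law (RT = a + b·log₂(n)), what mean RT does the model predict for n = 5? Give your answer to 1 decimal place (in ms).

log₂(5) = 2.3219 bits, so RT = 370 + 80 × 2.3219 ≈ 555.754 ms.

555.8 ms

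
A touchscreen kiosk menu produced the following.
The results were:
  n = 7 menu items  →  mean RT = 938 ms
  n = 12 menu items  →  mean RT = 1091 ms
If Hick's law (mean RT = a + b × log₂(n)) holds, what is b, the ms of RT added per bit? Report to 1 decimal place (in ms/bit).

b = (RT₂ − RT₁)/(log₂ n₂ − log₂ n₁) = (1091 − 938)/(3.5850 − 2.8074) = 196.757 ms/bit.

196.8 ms/bit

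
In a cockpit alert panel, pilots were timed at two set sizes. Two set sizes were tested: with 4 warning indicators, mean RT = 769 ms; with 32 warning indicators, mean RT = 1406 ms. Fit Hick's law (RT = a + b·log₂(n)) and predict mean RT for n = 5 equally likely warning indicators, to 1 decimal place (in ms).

With log₂ n on the abscissa the relation is linear; from the two conditions:
  b = (1406 − 769) / (log₂ 32 − log₂ 4) = 637 / (5 − 2) = 212.333 ms/bit
  a = 769 − 212.333 × 2 = 344.333 ms
Then RT(5) = 344.333 + 212.333 × log₂ 5 = 344.333 + 212.333 × 2.3219 ≈ 837.356 ms.

837.4 ms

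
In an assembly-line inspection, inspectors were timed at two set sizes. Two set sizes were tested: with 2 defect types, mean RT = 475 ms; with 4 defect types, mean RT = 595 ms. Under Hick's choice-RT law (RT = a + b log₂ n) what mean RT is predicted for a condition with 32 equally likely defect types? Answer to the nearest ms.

With log₂ n on the abscissa the relation is linear; from the two conditions:
  b = (595 − 475) / (log₂ 4 − log₂ 2) = 120 / (2 − 1) = 120 ms/bit
  a = 475 − 120 × 1 = 355 ms
Then RT(32) = 355 + 120 × log₂ 32 = 355 + 120 × 5 ≈ 955.000 ms.

955 ms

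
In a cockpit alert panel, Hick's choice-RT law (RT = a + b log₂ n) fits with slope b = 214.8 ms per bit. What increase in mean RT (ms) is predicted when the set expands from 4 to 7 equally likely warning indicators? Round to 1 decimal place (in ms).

173.4 ms

Only the slope matters, since a is common to both: ΔRT = b·log₂(n₂/n₁).
log₂(7) − log₂(4) = 2.8074 − 2 = 0.8074.
ΔRT = 214.8 × 0.8074 = 173.420 ms.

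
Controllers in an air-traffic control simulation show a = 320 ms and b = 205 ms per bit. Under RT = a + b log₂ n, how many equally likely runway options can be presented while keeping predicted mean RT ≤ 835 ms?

Set 320 + 205·log₂ n ≤ 835 → log₂ n ≤ (835 − 320)/205 = 2.5122.
So n ≤ 2^2.5122 = 5.705; the largest integer n is 5.

5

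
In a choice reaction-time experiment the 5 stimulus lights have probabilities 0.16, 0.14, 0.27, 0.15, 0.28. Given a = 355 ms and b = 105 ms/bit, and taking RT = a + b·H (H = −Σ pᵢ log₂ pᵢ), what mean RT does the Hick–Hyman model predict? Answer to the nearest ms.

H = 0.16·log₂(1/0.16) + 0.14·log₂(1/0.14) + 0.27·log₂(1/0.27) + 0.15·log₂(1/0.15) + 0.28·log₂(1/0.28) = 2.2549 bits.
RT = 355 + 105 × 2.2549 = 591.77 ms.

592 ms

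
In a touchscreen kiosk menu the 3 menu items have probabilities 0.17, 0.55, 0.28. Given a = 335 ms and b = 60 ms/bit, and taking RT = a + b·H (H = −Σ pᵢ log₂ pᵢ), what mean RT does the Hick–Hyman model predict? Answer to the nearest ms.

Entropy contributions −pᵢ log₂ pᵢ: 0.4346, 0.4744, 0.5142; sum H = 1.4232 bits.
RT = a + bH = 335 + 60·1.4232 = 420.39 ms.

420 ms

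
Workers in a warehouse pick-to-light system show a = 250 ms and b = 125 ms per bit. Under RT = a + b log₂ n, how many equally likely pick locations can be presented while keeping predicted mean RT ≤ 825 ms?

Information budget: (825 − 250)/125 = 4.6000 bits, so n ≤ 2^4.6000 = 24.251 → at most 24.

24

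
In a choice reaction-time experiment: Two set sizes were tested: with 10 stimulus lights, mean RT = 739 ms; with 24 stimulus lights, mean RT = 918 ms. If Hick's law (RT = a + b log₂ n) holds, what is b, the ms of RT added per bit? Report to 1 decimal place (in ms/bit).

141.7 ms/bit

Slope: b = (918 − 739) / (log₂ 24 − log₂ 10) = 179/1.2630 = 141.722 ms/bit.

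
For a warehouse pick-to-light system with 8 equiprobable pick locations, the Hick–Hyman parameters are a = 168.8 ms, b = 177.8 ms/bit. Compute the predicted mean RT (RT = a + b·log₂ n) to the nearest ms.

702 ms

log₂(8) = 3 bits, so RT = 168.8 + 177.8 × 3 ≈ 702.200 ms.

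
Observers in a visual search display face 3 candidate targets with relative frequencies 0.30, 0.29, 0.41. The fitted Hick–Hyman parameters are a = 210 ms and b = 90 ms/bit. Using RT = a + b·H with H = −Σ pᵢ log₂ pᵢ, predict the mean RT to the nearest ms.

351 ms

H = 0.30·log₂(1/0.30) + 0.29·log₂(1/0.29) + 0.41·log₂(1/0.41) = 1.5664 bits.
RT = 210 + 90 × 1.5664 = 350.97 ms.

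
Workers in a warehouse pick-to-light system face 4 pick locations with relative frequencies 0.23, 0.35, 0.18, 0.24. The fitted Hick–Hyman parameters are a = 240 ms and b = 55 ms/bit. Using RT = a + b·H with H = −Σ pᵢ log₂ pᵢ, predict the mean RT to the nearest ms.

H = 0.23·log₂(1/0.23) + 0.35·log₂(1/0.35) + 0.18·log₂(1/0.18) + 0.24·log₂(1/0.24) = 1.9572 bits.
RT = 240 + 55 × 1.9572 = 347.65 ms.

348 ms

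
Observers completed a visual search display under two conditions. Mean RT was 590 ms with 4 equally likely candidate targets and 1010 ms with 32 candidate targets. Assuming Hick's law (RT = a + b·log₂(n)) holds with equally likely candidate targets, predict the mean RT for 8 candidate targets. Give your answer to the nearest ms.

Solve the two-equation system in a and b:
  b = (1010 − 590) / (log₂ 32 − log₂ 4) = 420 / (5 − 2) = 140 ms/bit
  a = 590 − 140 × 2 = 310 ms
Then RT(8) = 310 + 140 × log₂ 8 = 310 + 140 × 3 ≈ 730.000 ms.

730 ms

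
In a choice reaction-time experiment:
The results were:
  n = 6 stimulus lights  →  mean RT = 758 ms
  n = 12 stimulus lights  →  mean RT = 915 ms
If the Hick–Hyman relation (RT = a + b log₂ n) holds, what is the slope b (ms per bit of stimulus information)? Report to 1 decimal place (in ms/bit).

Slope: b = (915 − 758) / (log₂ 12 − log₂ 6) = 157/1.0000 = 157.000 ms/bit.

157.0 ms/bit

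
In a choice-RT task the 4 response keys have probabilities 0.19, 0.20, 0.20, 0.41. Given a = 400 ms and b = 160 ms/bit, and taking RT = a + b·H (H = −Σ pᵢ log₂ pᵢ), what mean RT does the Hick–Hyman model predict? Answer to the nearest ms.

H = 0.19·log₂(1/0.19) + 0.20·log₂(1/0.20) + 0.20·log₂(1/0.20) + 0.41·log₂(1/0.41) = 1.9114 bits.
RT = 400 + 160 × 1.9114 = 705.82 ms.

706 ms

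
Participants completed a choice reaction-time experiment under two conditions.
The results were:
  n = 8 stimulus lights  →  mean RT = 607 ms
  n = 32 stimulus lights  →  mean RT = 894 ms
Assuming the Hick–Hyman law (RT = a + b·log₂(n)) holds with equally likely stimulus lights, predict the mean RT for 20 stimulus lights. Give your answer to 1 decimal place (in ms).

796.7 ms

Fit slope and intercept:
  b = (894 − 607) / (log₂ 32 − log₂ 8) = 287 / (5 − 3) = 143.500 ms/bit
  a = 607 − 143.500 × 3 = 176.500 ms
Then RT(20) = 176.500 + 143.500 × log₂ 20 = 176.500 + 143.500 × 4.3219 ≈ 796.697 ms.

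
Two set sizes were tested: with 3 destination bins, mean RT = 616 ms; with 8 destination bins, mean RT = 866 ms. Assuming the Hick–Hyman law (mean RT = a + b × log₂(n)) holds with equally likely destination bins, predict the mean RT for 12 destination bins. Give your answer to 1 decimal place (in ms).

With log₂ n on the abscissa the relation is linear; from the two conditions:
  b = (866 − 616) / (log₂ 8 − log₂ 3) = 250 / (3 − 1.5850) = 176.674 ms/bit
  a = 616 − 176.674 × 1.5850 = 335.979 ms
Then RT(12) = 335.979 + 176.674 × log₂ 12 = 335.979 + 176.674 × 3.5850 ≈ 969.348 ms.

969.3 ms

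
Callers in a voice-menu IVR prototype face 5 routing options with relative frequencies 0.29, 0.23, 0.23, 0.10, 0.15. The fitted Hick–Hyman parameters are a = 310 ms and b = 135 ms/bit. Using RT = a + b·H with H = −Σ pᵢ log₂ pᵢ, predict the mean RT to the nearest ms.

H = 0.29·log₂(1/0.29) + 0.23·log₂(1/0.23) + 0.23·log₂(1/0.23) + 0.10·log₂(1/0.10) + 0.15·log₂(1/0.15) = 2.2360 bits.
RT = 310 + 135 × 2.2360 = 611.86 ms.

612 ms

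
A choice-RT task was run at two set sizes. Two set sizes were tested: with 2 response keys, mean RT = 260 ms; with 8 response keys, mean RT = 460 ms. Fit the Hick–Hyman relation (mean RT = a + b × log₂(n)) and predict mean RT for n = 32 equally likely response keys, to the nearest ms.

Fit slope and intercept:
  b = (460 − 260) / (log₂ 8 − log₂ 2) = 200 / (3 − 1) = 100 ms/bit
  a = 260 − 100 × 1 = 160 ms
Then RT(32) = 160 + 100 × log₂ 32 = 160 + 100 × 5 ≈ 660.000 ms.

660 ms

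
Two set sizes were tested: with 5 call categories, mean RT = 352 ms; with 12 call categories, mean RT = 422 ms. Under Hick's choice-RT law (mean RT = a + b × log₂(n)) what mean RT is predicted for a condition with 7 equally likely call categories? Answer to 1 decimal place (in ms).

With log₂ n on the abscissa the relation is linear; from the two conditions:
  b = (422 − 352) / (log₂ 12 − log₂ 5) = 70 / (3.5850 − 2.3219) = 55.422 ms/bit
  a = 352 − 55.422 × 2.3219 = 223.314 ms
Then RT(7) = 223.314 + 55.422 × log₂ 7 = 223.314 + 55.422 × 2.8074 ≈ 378.903 ms.

378.9 ms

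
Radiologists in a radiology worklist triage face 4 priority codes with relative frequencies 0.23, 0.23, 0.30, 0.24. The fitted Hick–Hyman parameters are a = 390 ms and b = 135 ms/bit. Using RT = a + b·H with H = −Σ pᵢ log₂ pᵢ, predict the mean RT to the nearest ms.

659 ms

H = 0.23·log₂(1/0.23) + 0.23·log₂(1/0.23) + 0.30·log₂(1/0.30) + 0.24·log₂(1/0.24) = 1.9906 bits.
RT = 390 + 135 × 1.9906 = 658.73 ms.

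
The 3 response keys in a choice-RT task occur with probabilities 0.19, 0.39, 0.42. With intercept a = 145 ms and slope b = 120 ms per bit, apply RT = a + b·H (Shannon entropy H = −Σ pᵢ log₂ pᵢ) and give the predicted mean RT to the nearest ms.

H = 0.19·log₂(1/0.19) + 0.39·log₂(1/0.39) + 0.42·log₂(1/0.42) = 1.5107 bits.
RT = 145 + 120 × 1.5107 = 326.28 ms.

326 ms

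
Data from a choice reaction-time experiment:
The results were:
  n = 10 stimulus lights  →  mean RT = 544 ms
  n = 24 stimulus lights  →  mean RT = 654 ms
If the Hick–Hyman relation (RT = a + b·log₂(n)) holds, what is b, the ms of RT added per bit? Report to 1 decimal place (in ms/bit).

The slope on a log₂ axis is (654 − 544) / (4.5850 − 3.3219) = 87.092 ms/bit.

87.1 ms/bit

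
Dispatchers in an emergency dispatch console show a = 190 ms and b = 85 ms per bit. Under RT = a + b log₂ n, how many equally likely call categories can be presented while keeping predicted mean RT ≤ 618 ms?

85·log₂ n ≤ 618 − 190 = 428, giving log₂ n ≤ 5.0353 and n ≤ 32.793. The largest whole number is 32.

32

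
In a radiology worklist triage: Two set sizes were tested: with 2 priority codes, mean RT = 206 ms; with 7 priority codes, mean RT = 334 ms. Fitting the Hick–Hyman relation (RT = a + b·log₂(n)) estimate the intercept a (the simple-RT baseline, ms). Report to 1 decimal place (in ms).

135.2 ms

b = (RT₂ − RT₁)/(log₂ n₂ − log₂ n₁) = (334 − 206)/(2.8074 − 1) = 70.822 ms/bit.
Intercept: a = 206 − 70.822·log₂(2) = 135.178 ms.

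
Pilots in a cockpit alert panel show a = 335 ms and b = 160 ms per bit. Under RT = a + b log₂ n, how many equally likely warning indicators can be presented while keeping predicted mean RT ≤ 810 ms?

Information budget: (810 − 335)/160 = 2.9688 bits, so n ≤ 2^2.9688 = 7.829 → at most 7.

7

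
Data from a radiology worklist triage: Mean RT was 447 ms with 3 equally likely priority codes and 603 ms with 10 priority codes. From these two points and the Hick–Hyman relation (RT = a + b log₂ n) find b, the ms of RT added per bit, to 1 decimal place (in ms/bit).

The slope on a log₂ axis is (603 − 447) / (3.3219 − 1.5850) = 89.812 ms/bit.

89.8 ms/bit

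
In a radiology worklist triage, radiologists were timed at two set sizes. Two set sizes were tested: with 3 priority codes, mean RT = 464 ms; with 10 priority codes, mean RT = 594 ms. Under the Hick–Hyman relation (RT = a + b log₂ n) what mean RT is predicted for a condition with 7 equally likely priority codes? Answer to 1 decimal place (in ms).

With log₂ n on the abscissa the relation is linear; from the two conditions:
  b = (594 − 464) / (log₂ 10 − log₂ 3) = 130 / (3.3219 − 1.5850) = 74.843 ms/bit
  a = 464 − 74.843 × 1.5850 = 345.376 ms
Then RT(7) = 345.376 + 74.843 × log₂ 7 = 345.376 + 74.843 × 2.8074 ≈ 555.488 ms.

555.5 ms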